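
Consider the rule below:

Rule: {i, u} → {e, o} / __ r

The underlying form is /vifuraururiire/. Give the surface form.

/u/ is a high vowel immediately before /r/, so it lowers to [o].
/u/ is a high vowel immediately before /r/, so it lowers to [o].
/u/ is a high vowel immediately before /r/, so it lowers to [o].
/i/ is a high vowel immediately before /r/, so it lowers to [e].
The other instances of /i/ do not occur in the required environment and remain unchanged.
Surface form: [viforaororiere].

viforaororiere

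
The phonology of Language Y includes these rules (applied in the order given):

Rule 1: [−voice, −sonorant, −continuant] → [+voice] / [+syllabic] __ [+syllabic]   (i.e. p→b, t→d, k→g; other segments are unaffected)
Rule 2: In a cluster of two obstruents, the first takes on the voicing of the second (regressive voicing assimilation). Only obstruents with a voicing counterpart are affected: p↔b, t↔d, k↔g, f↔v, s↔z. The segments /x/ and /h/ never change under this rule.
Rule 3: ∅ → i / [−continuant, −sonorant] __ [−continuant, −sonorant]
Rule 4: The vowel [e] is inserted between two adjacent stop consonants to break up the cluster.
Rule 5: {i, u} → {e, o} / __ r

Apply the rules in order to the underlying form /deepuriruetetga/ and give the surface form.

deeboreruedediga

Rule 1 (intervocalic voicing): /p/ is a voiceless stop between vowels /e/ and /u/, so it voices to [b]. /t/ is a voiceless stop between vowels /e/ and /e/, so it voices to [d]. /deepuriruetetga/ → deeburiruedetga.
Rule 2 (regressive voicing assimilation): /t/ precedes the voiced obstruent /g/, so it voices to [d] by assimilation. /deeburiruedetga/ → deeburiruededga.
Rule 3 (stop-cluster i-epenthesis): /d/ and /g/ form a stop–stop cluster, so [i] is inserted between them. /deeburiruededga/ → deeburiruedediga.
Rule 4 (stop-cluster e-epenthesis): no segment meets the environment; /deeburiruedediga/ is unchanged.
Rule 5 (pre-rhotic lowering): /u/ is a high vowel immediately before /r/, so it lowers to [o]. /i/ is a high vowel immediately before /r/, so it lowers to [e]. /deeburiruedediga/ → deeboreruedediga.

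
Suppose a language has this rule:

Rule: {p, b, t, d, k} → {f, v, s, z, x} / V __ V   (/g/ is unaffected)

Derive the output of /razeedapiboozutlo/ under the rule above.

razeezafivoozutlo

Scanning /razeedapiboozutlo/: /d/ is a stop between vowels /e/ and /a/, so it spirantizes to the fricative [z]; /p/ is a stop between vowels /a/ and /i/, so it spirantizes to the fricative [f]; /b/ is a stop between vowels /i/ and /o/, so it spirantizes to the fricative [v]; /t/ at position 15 is not in the conditioning environment.
Result: [razeezafivoozutlo].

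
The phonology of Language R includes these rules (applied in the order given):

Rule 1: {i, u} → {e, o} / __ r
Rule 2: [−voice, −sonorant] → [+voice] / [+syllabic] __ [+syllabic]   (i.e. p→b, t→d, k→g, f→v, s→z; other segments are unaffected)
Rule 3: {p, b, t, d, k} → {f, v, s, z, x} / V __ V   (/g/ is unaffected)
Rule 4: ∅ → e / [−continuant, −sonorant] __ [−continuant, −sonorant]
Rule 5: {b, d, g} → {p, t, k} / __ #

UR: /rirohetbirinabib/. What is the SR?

Rule 1 (pre-rhotic lowering): /i/ is a high vowel immediately before /r/, so it lowers to [e]. /i/ is a high vowel immediately before /r/, so it lowers to [e]. /rirohetbirinabib/ → rerohetberinabib.
Rule 2 (intervocalic voicing): no segment meets the environment; /rerohetberinabib/ is unchanged.
Rule 3 (intervocalic spirantization): /b/ is a stop between vowels /a/ and /i/, so it spirantizes to the fricative [v]. /rerohetberinabib/ → rerohetberinavib.
Rule 4 (stop-cluster e-epenthesis): /t/ and /b/ form a stop–stop cluster, so [e] is inserted between them. /rerohetberinavib/ → reroheteberinavib.
Rule 5 (final devoicing): /b/ is a voiced stop in word-final position, so it devoices to [p]. /reroheteberinavib/ → reroheteberinavip.

reroheteberinavip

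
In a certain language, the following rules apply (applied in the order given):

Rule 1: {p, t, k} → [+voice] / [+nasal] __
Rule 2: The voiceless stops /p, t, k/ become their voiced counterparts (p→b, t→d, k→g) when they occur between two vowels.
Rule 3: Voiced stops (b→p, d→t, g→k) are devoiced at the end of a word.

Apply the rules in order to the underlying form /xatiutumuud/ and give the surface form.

xadiudumuut

Rule 1 (post-nasal voicing): no segment meets the environment; /xatiutumuud/ is unchanged.
Rule 2 (intervocalic voicing): /t/ is a voiceless stop between vowels /a/ and /i/, so it voices to [d]. /t/ is a voiceless stop between vowels /u/ and /u/, so it voices to [d]. /xatiutumuud/ → xadiudumuud.
Rule 3 (final devoicing): /d/ is a voiced stop in word-final position, so it devoices to [t]. /xadiudumuud/ → xadiudumuut.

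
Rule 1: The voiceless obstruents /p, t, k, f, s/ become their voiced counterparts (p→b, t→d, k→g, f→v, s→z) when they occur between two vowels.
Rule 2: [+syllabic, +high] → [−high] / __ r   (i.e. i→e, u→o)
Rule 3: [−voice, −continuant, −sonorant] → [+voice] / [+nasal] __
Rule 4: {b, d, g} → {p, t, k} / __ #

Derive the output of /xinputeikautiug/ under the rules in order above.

xinbudeigaudiuk

Rule 1 (intervocalic voicing): /t/ is a voiceless obstruent between vowels /u/ and /e/, so it voices to [d]. /k/ is a voiceless obstruent between vowels /i/ and /a/, so it voices to [g]. /t/ is a voiceless obstruent between vowels /u/ and /i/, so it voices to [d]. /xinputeikautiug/ → xinpudeigaudiug.
Rule 2 (pre-rhotic lowering): no segment meets the environment; /xinpudeigaudiug/ is unchanged.
Rule 3 (post-nasal voicing): /p/ is a voiceless stop immediately after the nasal /n/, so it voices to [b]. /xinpudeigaudiug/ → xinbudeigaudiug.
Rule 4 (final devoicing): /g/ is a voiced stop in word-final position, so it devoices to [k]. /xinbudeigaudiug/ → xinbudeigaudiuk.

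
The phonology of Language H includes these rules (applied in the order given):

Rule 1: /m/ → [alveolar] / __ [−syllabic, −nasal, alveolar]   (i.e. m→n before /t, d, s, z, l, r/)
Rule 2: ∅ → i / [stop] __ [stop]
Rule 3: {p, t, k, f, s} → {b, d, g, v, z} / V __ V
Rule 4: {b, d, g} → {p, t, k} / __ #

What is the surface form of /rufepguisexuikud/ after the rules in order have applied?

ruvebiguizexuigut

Rule 1 (nasal place assimilation): no segment meets the environment; /rufepguisexuikud/ is unchanged.
Rule 2 (stop-cluster i-epenthesis): /p/ and /g/ form a stop–stop cluster, so [i] is inserted between them. /rufepguisexuikud/ → rufepiguisexuikud.
Rule 3 (intervocalic voicing): /f/ is a voiceless obstruent between vowels /u/ and /e/, so it voices to [v]. /p/ is a voiceless obstruent between vowels /e/ and /i/, so it voices to [b]. /s/ is a voiceless obstruent between vowels /i/ and /e/, so it voices to [z]. /k/ is a voiceless obstruent between vowels /i/ and /u/, so it voices to [g]. /rufepiguisexuikud/ → ruvebiguizexuigud.
Rule 4 (final devoicing): /d/ is a voiced stop in word-final position, so it devoices to [t]. /ruvebiguizexuigud/ → ruvebiguizexuigut.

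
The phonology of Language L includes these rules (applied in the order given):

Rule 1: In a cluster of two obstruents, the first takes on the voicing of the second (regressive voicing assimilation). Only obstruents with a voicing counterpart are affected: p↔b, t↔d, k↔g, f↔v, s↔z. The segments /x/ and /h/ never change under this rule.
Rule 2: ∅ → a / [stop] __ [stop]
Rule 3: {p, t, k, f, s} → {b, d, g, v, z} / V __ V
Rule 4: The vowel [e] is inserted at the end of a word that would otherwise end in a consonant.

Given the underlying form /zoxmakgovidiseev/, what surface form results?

Rule 1 (regressive voicing assimilation): /k/ precedes the voiced obstruent /g/, so it voices to [g] by assimilation. /zoxmakgovidiseev/ → zoxmaggovidiseev.
Rule 2 (stop-cluster a-epenthesis): /g/ and /g/ form a stop–stop cluster, so [a] is inserted between them. /zoxmaggovidiseev/ → zoxmagagovidiseev.
Rule 3 (intervocalic voicing): /s/ is a voiceless obstruent between vowels /i/ and /e/, so it voices to [z]. /zoxmagagovidiseev/ → zoxmagagovidizeev.
Rule 4 (final e-epenthesis): the form ends in the consonant /v/, so [e] is inserted word-finally. /zoxmagagovidizeev/ → zoxmagagovidizeeve.

zoxmagagovidizeeve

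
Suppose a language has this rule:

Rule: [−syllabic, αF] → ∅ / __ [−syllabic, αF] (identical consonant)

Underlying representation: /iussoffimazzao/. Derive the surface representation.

/ss/ is a geminate; the first /s/ deletes.
/ff/ is a geminate; the first /f/ deletes.
/zz/ is a geminate; the first /z/ deletes.
The other instances of /s/, /f/, /m/, /z/ do not occur in the required environment and remain unchanged.
Surface form: [iusofimazao].

iusofimazao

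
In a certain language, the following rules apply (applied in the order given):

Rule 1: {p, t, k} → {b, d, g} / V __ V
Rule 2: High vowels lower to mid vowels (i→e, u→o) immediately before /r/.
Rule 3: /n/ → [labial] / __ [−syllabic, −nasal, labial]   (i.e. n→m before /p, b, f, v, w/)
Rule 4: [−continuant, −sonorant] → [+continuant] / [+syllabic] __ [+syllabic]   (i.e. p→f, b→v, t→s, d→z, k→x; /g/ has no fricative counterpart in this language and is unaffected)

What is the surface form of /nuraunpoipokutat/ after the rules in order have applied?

Rule 1 (intervocalic voicing): /p/ is a voiceless stop between vowels /i/ and /o/, so it voices to [b]. /k/ is a voiceless stop between vowels /o/ and /u/, so it voices to [g]. /t/ is a voiceless stop between vowels /u/ and /a/, so it voices to [d]. /nuraunpoipokutat/ → nuraunpoibogudat.
Rule 2 (pre-rhotic lowering): /u/ is a high vowel immediately before /r/, so it lowers to [o]. /nuraunpoibogudat/ → noraunpoibogudat.
Rule 3 (nasal place assimilation): /n/ precedes the labial consonant /p/, so it assimilates in place to [m]. /noraunpoibogudat/ → noraumpoibogudat.
Rule 4 (intervocalic spirantization): /b/ is a stop between vowels /i/ and /o/, so it spirantizes to the fricative [v]. /d/ is a stop between vowels /u/ and /a/, so it spirantizes to the fricative [z]. /noraumpoibogudat/ → noraumpoivoguzat.

noraumpoivoguzat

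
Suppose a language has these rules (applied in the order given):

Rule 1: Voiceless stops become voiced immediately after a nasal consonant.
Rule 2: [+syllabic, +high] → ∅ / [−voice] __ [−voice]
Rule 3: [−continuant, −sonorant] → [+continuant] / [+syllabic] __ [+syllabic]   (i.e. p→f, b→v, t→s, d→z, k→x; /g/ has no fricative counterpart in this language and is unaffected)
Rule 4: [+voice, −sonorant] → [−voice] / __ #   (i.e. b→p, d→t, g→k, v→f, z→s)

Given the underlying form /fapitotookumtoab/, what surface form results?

Rule 1 (post-nasal voicing): /t/ is a voiceless stop immediately after the nasal /m/, so it voices to [d]. /fapitotookumtoab/ → fapitotookumdoab.
Rule 2 (high vowel syncope): /i/ is a high vowel flanked by voiceless consonants /p/ and /t/, so it deletes. /fapitotookumdoab/ → faptotookumdoab.
Rule 3 (intervocalic spirantization): /t/ is a stop between vowels /o/ and /o/, so it spirantizes to the fricative [s]. /k/ is a stop between vowels /o/ and /u/, so it spirantizes to the fricative [x]. /faptotookumdoab/ → faptosooxumdoab.
Rule 4 (final devoicing): /b/ is a voiced obstruent in word-final position, so it devoices to [p]. /faptosooxumdoab/ → faptosooxumdoap.

faptosooxumdoap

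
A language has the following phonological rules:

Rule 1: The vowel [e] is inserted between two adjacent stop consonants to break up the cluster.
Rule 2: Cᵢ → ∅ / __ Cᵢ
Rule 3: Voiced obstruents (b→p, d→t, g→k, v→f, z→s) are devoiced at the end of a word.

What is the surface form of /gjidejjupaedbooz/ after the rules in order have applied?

gjidejupaedeboos

Rule 1 (stop-cluster e-epenthesis): /d/ and /b/ form a stop–stop cluster, so [e] is inserted between them. /gjidejjupaedbooz/ → gjidejjupaedebooz.
Rule 2 (degemination): /jj/ is a geminate; the first /j/ deletes. /gjidejjupaedebooz/ → gjidejupaedebooz.
Rule 3 (final devoicing): /z/ is a voiced obstruent in word-final position, so it devoices to [s]. /gjidejupaedebooz/ → gjidejupaedeboos.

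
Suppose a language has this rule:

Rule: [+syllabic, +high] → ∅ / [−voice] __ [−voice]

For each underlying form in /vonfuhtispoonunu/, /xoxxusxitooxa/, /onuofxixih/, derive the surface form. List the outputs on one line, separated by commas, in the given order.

/vonfuhtispoonunu/: /u/ is a high vowel flanked by voiceless consonants /f/ and /h/, so it deletes. /i/ is a high vowel flanked by voiceless consonants /t/ and /s/, so it deletes. → [vonfhtspoonunu].
/xoxxusxitooxa/: /u/ is a high vowel flanked by voiceless consonants /x/ and /s/, so it deletes. /i/ is a high vowel flanked by voiceless consonants /x/ and /t/, so it deletes. → [xoxxsxtooxa].
/onuofxixih/: /i/ is a high vowel flanked by voiceless consonants /x/ and /x/, so it deletes. /i/ is a high vowel flanked by voiceless consonants /x/ and /h/, so it deletes. → [onuofxxh].

vonfhtspoonunu, xoxxsxtooxa, onuofxxh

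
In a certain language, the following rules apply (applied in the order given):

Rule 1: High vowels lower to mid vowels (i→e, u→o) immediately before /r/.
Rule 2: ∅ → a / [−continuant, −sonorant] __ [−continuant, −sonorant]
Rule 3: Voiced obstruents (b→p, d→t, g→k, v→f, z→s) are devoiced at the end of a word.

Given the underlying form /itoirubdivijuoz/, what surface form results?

Rule 1 (pre-rhotic lowering): /i/ is a high vowel immediately before /r/, so it lowers to [e]. /itoirubdivijuoz/ → itoerubdivijuoz.
Rule 2 (stop-cluster a-epenthesis): /b/ and /d/ form a stop–stop cluster, so [a] is inserted between them. /itoerubdivijuoz/ → itoerubadivijuoz.
Rule 3 (final devoicing): /z/ is a voiced obstruent in word-final position, so it devoices to [s]. /itoerubadivijuoz/ → itoerubadivijuos.

itoerubadivijuos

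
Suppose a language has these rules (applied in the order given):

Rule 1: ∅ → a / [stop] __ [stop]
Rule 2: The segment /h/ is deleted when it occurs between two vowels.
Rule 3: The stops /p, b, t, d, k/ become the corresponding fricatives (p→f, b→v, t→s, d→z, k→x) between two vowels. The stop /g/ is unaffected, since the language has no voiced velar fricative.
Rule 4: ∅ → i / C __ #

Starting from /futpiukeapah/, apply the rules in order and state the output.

fusafiuxeafahi

Rule 1 (stop-cluster a-epenthesis): /t/ and /p/ form a stop–stop cluster, so [a] is inserted between them. /futpiukeapah/ → futapiukeapah.
Rule 2 (intervocalic h-deletion): no segment meets the environment; /futapiukeapah/ is unchanged.
Rule 3 (intervocalic spirantization): /t/ is a stop between vowels /u/ and /a/, so it spirantizes to the fricative [s]. /p/ is a stop between vowels /a/ and /i/, so it spirantizes to the fricative [f]. /k/ is a stop between vowels /u/ and /e/, so it spirantizes to the fricative [x]. /p/ is a stop between vowels /a/ and /a/, so it spirantizes to the fricative [f]. /futapiukeapah/ → fusafiuxeafah.
Rule 4 (final i-epenthesis): the form ends in the consonant /h/, so [i] is inserted word-finally. /fusafiuxeafah/ → fusafiuxeafahi.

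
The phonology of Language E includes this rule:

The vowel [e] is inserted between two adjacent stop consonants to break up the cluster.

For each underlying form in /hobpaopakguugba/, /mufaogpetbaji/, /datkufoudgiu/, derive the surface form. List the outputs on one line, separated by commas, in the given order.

/hobpaopakguugba/: /b/ and /p/ form a stop–stop cluster, so [e] is inserted between them. /k/ and /g/ form a stop–stop cluster, so [e] is inserted between them. /g/ and /b/ form a stop–stop cluster, so [e] is inserted between them. → [hobepaopakeguugeba].
/mufaogpetbaji/: /g/ and /p/ form a stop–stop cluster, so [e] is inserted between them. /t/ and /b/ form a stop–stop cluster, so [e] is inserted between them. → [mufaogepetebaji].
/datkufoudgiu/: /t/ and /k/ form a stop–stop cluster, so [e] is inserted between them. /d/ and /g/ form a stop–stop cluster, so [e] is inserted between them. → [datekufoudegiu].

hobepaopakeguugeba, mufaogepetebaji, datekufoudegiu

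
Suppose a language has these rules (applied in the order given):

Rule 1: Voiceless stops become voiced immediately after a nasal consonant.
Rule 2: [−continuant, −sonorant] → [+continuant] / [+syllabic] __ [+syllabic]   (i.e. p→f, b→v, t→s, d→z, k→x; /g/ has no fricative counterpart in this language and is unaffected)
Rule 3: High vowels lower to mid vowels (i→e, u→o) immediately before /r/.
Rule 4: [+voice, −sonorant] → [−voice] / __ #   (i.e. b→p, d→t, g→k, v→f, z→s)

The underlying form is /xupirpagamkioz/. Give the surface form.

Rule 1 (post-nasal voicing): /k/ is a voiceless stop immediately after the nasal /m/, so it voices to [g]. /xupirpagamkioz/ → xupirpagamgioz.
Rule 2 (intervocalic spirantization): /p/ is a stop between vowels /u/ and /i/, so it spirantizes to the fricative [f]. /xupirpagamgioz/ → xufirpagamgioz.
Rule 3 (pre-rhotic lowering): /i/ is a high vowel immediately before /r/, so it lowers to [e]. /xufirpagamgioz/ → xuferpagamgioz.
Rule 4 (final devoicing): /z/ is a voiced obstruent in word-final position, so it devoices to [s]. /xuferpagamgioz/ → xuferpagamgios.

xuferpagamgios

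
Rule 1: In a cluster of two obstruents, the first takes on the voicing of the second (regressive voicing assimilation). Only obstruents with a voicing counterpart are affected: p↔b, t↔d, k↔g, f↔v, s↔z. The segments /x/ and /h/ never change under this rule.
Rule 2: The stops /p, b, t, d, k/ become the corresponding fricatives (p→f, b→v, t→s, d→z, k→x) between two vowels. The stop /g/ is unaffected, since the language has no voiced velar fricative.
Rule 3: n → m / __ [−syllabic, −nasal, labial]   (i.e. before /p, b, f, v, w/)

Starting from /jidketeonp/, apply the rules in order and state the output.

jitkeseomp

Rule 1 (regressive voicing assimilation): /d/ precedes the voiceless obstruent /k/, so it devoices to [t] by assimilation. /jidketeonp/ → jitketeonp.
Rule 2 (intervocalic spirantization): /t/ is a stop between vowels /e/ and /e/, so it spirantizes to the fricative [s]. /jitketeonp/ → jitkeseonp.
Rule 3 (nasal place assimilation): /n/ precedes the labial consonant /p/, so it assimilates in place to [m]. /jitkeseonp/ → jitkeseomp.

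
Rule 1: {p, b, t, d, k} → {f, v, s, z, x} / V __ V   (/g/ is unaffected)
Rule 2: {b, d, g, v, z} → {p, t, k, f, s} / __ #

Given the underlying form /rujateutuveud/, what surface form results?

rujaseusuveut

Rule 1 (intervocalic spirantization): /t/ is a stop between vowels /a/ and /e/, so it spirantizes to the fricative [s]. /t/ is a stop between vowels /u/ and /u/, so it spirantizes to the fricative [s]. /rujateutuveud/ → rujaseusuveud.
Rule 2 (final devoicing): /d/ is a voiced obstruent in word-final position, so it devoices to [t]. /rujaseusuveud/ → rujaseusuveut.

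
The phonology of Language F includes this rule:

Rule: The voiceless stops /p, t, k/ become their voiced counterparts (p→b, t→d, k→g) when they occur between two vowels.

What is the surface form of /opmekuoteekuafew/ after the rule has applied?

opmeguodeeguafew

/k/ is a voiceless stop between vowels /e/ and /u/, so it voices to [g].
/t/ is a voiceless stop between vowels /o/ and /e/, so it voices to [d].
/k/ is a voiceless stop between vowels /e/ and /u/, so it voices to [g].
The other instance of /p/ does not occur in the required environment and remains unchanged.
Surface form: [opmeguodeeguafew].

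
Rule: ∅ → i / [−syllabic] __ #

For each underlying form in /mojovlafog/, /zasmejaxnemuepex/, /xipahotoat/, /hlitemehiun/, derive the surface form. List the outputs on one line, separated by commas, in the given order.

mojovlafogi, zasmejaxnemuepexi, xipahotoati, hlitemehiuni

/mojovlafog/: the form ends in the consonant /g/, so [i] is inserted word-finally. → [mojovlafogi].
/zasmejaxnemuepex/: the form ends in the consonant /x/, so [i] is inserted word-finally. → [zasmejaxnemuepexi].
/xipahotoat/: the form ends in the consonant /t/, so [i] is inserted word-finally. → [xipahotoati].
/hlitemehiun/: the form ends in the consonant /n/, so [i] is inserted word-finally. → [hlitemehiuni].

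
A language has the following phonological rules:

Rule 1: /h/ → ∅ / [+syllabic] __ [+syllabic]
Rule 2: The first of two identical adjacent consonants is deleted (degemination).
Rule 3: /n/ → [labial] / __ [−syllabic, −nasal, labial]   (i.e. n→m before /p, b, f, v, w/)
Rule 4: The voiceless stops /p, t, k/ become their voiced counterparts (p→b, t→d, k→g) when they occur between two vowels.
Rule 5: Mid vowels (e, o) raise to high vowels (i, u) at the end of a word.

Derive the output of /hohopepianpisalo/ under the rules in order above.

Rule 1 (intervocalic h-deletion): /h/ occurs between vowels /o/ and /o/, so it deletes. /hohopepianpisalo/ → hoopepianpisalo.
Rule 2 (degemination): no segment meets the environment; /hoopepianpisalo/ is unchanged.
Rule 3 (nasal place assimilation): /n/ precedes the labial consonant /p/, so it assimilates in place to [m]. /hoopepianpisalo/ → hoopepiampisalo.
Rule 4 (intervocalic voicing): /p/ is a voiceless stop between vowels /o/ and /e/, so it voices to [b]. /p/ is a voiceless stop between vowels /e/ and /i/, so it voices to [b]. /hoopepiampisalo/ → hoobebiampisalo.
Rule 5 (final vowel raising): /o/ is a mid vowel in word-final position, so it raises to [u]. /hoobebiampisalo/ → hoobebiampisalu.

hoobebiampisalu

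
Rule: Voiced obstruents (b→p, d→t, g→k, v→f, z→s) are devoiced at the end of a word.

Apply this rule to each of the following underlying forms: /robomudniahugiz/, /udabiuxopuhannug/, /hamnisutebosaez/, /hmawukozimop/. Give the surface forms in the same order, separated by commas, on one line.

robomudniahugis, udabiuxopuhannuk, hamnisutebosaes, hmawukozimop

/robomudniahugiz/: /z/ is a voiced obstruent in word-final position, so it devoices to [s]. → [robomudniahugis].
/udabiuxopuhannug/: /g/ is a voiced obstruent in word-final position, so it devoices to [k]. → [udabiuxopuhannuk].
/hamnisutebosaez/: /z/ is a voiced obstruent in word-final position, so it devoices to [s]. → [hamnisutebosaes].
/hmawukozimop/: the rule's environment is not met; surfaces unchanged as [hmawukozimop].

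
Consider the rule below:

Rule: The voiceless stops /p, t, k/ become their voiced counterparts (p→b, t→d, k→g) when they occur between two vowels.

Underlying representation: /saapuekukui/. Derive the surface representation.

saabuegugui

/p/ is a voiceless stop between vowels /a/ and /u/, so it voices to [b].
/k/ is a voiceless stop between vowels /e/ and /u/, so it voices to [g].
/k/ is a voiceless stop between vowels /u/ and /u/, so it voices to [g].
Surface form: [saabuegugui].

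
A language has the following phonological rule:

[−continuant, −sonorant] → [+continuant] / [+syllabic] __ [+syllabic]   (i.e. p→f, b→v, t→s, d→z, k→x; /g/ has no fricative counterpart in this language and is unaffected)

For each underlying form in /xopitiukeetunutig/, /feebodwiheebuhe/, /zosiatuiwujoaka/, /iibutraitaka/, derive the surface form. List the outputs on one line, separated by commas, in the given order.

/xopitiukeetunutig/: /p/ is a stop between vowels /o/ and /i/, so it spirantizes to the fricative [f]. /t/ is a stop between vowels /i/ and /i/, so it spirantizes to the fricative [s]. /k/ is a stop between vowels /u/ and /e/, so it spirantizes to the fricative [x]. /t/ is a stop between vowels /e/ and /u/, so it spirantizes to the fricative [s]. /t/ is a stop between vowels /u/ and /i/, so it spirantizes to the fricative [s]. → [xofisiuxeesunusig].
/feebodwiheebuhe/: /b/ is a stop between vowels /e/ and /o/, so it spirantizes to the fricative [v]. /b/ is a stop between vowels /e/ and /u/, so it spirantizes to the fricative [v]. → [feevodwiheevuhe].
/zosiatuiwujoaka/: /t/ is a stop between vowels /a/ and /u/, so it spirantizes to the fricative [s]. /k/ is a stop between vowels /a/ and /a/, so it spirantizes to the fricative [x]. → [zosiasuiwujoaxa].
/iibutraitaka/: /b/ is a stop between vowels /i/ and /u/, so it spirantizes to the fricative [v]. /t/ is a stop between vowels /i/ and /a/, so it spirantizes to the fricative [s]. /k/ is a stop between vowels /a/ and /a/, so it spirantizes to the fricative [x]. → [iivutraisaxa].

xofisiuxeesunusig, feevodwiheevuhe, zosiasuiwujoaxa, iivutraisaxa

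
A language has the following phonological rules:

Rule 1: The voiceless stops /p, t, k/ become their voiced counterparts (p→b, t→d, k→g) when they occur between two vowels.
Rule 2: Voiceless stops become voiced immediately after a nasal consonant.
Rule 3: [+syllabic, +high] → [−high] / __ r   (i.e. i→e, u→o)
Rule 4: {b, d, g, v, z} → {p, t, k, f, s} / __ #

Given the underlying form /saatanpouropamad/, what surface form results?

saadanboorobamat

Rule 1 (intervocalic voicing): /t/ is a voiceless stop between vowels /a/ and /a/, so it voices to [d]. /p/ is a voiceless stop between vowels /o/ and /a/, so it voices to [b]. /saatanpouropamad/ → saadanpourobamad.
Rule 2 (post-nasal voicing): /p/ is a voiceless stop immediately after the nasal /n/, so it voices to [b]. /saadanpourobamad/ → saadanbourobamad.
Rule 3 (pre-rhotic lowering): /u/ is a high vowel immediately before /r/, so it lowers to [o]. /saadanbourobamad/ → saadanboorobamad.
Rule 4 (final devoicing): /d/ is a voiced obstruent in word-final position, so it devoices to [t]. /saadanboorobamad/ → saadanboorobamat.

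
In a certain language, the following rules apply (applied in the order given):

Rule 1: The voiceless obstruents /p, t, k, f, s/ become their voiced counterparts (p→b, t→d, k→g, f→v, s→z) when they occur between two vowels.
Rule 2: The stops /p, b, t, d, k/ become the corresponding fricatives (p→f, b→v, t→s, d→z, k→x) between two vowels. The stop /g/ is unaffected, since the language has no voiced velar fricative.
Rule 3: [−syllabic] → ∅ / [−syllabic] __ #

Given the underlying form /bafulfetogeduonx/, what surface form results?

Rule 1 (intervocalic voicing): /f/ is a voiceless obstruent between vowels /a/ and /u/, so it voices to [v]. /t/ is a voiceless obstruent between vowels /e/ and /o/, so it voices to [d]. /bafulfetogeduonx/ → bavulfedogeduonx.
Rule 2 (intervocalic spirantization): /d/ is a stop between vowels /e/ and /o/, so it spirantizes to the fricative [z]. /d/ is a stop between vowels /e/ and /u/, so it spirantizes to the fricative [z]. /bavulfedogeduonx/ → bavulfezogezuonx.
Rule 3 (final cluster simplification): /x/ is the second consonant of a word-final cluster /nx/, so it deletes. /bavulfezogezuonx/ → bavulfezogezuon.

bavulfezogezuon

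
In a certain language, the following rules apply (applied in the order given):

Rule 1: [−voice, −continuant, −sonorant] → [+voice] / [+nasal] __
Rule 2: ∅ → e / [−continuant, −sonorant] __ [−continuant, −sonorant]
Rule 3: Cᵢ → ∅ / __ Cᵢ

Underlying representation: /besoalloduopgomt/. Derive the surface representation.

Rule 1 (post-nasal voicing): /t/ is a voiceless stop immediately after the nasal /m/, so it voices to [d]. /besoalloduopgomt/ → besoalloduopgomd.
Rule 2 (stop-cluster e-epenthesis): /p/ and /g/ form a stop–stop cluster, so [e] is inserted between them. /besoalloduopgomd/ → besoalloduopegomd.
Rule 3 (degemination): /ll/ is a geminate; the first /l/ deletes. /besoalloduopegomd/ → besoaloduopegomd.

besoaloduopegomd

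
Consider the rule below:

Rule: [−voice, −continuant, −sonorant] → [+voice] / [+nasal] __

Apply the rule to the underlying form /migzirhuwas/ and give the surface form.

migzirhuwas

No segment of /migzirhuwas/ meets the structural description of the rule, so the form surfaces unchanged.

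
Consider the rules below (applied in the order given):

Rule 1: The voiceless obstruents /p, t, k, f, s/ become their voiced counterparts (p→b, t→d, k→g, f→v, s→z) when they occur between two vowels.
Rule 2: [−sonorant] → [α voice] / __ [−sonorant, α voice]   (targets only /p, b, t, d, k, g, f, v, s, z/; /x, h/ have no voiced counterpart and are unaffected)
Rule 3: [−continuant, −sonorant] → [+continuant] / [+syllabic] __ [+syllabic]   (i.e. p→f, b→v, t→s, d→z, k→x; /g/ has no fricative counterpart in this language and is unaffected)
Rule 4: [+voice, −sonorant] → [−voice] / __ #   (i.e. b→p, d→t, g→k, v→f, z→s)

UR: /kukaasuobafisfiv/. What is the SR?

Rule 1 (intervocalic voicing): /k/ is a voiceless obstruent between vowels /u/ and /a/, so it voices to [g]. /s/ is a voiceless obstruent between vowels /a/ and /u/, so it voices to [z]. /f/ is a voiceless obstruent between vowels /a/ and /i/, so it voices to [v]. /kukaasuobafisfiv/ → kugaazuobavisfiv.
Rule 2 (regressive voicing assimilation): no segment meets the environment; /kugaazuobavisfiv/ is unchanged.
Rule 3 (intervocalic spirantization): /b/ is a stop between vowels /o/ and /a/, so it spirantizes to the fricative [v]. /kugaazuobavisfiv/ → kugaazuovavisfiv.
Rule 4 (final devoicing): /v/ is a voiced obstruent in word-final position, so it devoices to [f]. /kugaazuovavisfiv/ → kugaazuovavisfif.

kugaazuovavisfif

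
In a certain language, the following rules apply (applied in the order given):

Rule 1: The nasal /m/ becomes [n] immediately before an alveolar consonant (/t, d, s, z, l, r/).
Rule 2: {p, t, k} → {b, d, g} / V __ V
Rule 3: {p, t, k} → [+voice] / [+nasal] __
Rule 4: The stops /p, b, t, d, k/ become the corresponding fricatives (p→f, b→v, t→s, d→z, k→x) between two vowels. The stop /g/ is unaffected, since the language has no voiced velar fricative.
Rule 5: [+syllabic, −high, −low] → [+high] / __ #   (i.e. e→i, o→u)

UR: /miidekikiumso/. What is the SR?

Rule 1 (nasal place assimilation): /m/ precedes the alveolar consonant /s/, so it assimilates in place to [n]. /miidekikiumso/ → miidekikiunso.
Rule 2 (intervocalic voicing): /k/ is a voiceless stop between vowels /e/ and /i/, so it voices to [g]. /k/ is a voiceless stop between vowels /i/ and /i/, so it voices to [g]. /miidekikiunso/ → miidegigiunso.
Rule 3 (post-nasal voicing): no segment meets the environment; /miidegigiunso/ is unchanged.
Rule 4 (intervocalic spirantization): /d/ is a stop between vowels /i/ and /e/, so it spirantizes to the fricative [z]. /miidegigiunso/ → miizegigiunso.
Rule 5 (final vowel raising): /o/ is a mid vowel in word-final position, so it raises to [u]. /miizegigiunso/ → miizegigiunsu.

miizegigiunsu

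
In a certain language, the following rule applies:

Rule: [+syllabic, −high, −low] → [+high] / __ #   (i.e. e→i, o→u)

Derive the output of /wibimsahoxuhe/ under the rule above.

wibimsahoxuhi

/e/ is a mid vowel in word-final position, so it raises to [i].
Surface form: [wibimsahoxuhi].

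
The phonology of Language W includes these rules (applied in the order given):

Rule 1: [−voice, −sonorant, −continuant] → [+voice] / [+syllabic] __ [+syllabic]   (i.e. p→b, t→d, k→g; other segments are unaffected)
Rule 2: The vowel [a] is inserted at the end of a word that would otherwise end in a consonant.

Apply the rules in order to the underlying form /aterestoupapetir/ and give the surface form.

aderestoubabedira

Rule 1 (intervocalic voicing): /t/ is a voiceless stop between vowels /a/ and /e/, so it voices to [d]. /p/ is a voiceless stop between vowels /u/ and /a/, so it voices to [b]. /p/ is a voiceless stop between vowels /a/ and /e/, so it voices to [b]. /t/ is a voiceless stop between vowels /e/ and /i/, so it voices to [d]. /aterestoupapetir/ → aderestoubabedir.
Rule 2 (final a-epenthesis): the form ends in the consonant /r/, so [a] is inserted word-finally. /aderestoubabedir/ → aderestoubabedira.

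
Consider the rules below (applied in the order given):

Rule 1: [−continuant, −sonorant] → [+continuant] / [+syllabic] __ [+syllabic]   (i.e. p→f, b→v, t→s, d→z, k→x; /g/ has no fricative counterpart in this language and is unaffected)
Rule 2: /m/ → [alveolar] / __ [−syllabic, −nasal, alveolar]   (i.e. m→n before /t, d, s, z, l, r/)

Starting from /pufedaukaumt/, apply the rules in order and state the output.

Rule 1 (intervocalic spirantization): /d/ is a stop between vowels /e/ and /a/, so it spirantizes to the fricative [z]. /k/ is a stop between vowels /u/ and /a/, so it spirantizes to the fricative [x]. /pufedaukaumt/ → pufezauxaumt.
Rule 2 (nasal place assimilation): /m/ precedes the alveolar consonant /t/, so it assimilates in place to [n]. /pufezauxaumt/ → pufezauxaunt.

pufezauxaunt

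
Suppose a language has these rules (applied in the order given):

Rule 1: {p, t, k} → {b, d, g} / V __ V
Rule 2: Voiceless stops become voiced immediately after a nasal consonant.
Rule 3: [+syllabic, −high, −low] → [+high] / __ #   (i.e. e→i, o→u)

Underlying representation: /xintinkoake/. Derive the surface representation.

Rule 1 (intervocalic voicing): /k/ is a voiceless stop between vowels /a/ and /e/, so it voices to [g]. /xintinkoake/ → xintinkoage.
Rule 2 (post-nasal voicing): /t/ is a voiceless stop immediately after the nasal /n/, so it voices to [d]. /k/ is a voiceless stop immediately after the nasal /n/, so it voices to [g]. /xintinkoage/ → xindingoage.
Rule 3 (final vowel raising): /e/ is a mid vowel in word-final position, so it raises to [i]. /xindingoage/ → xindingoagi.

xindingoagi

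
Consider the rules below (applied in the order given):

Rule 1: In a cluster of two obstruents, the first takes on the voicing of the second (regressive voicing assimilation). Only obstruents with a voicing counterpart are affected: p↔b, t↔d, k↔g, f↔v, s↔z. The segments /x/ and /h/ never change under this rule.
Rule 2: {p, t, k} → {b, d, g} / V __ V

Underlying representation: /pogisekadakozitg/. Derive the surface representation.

Rule 1 (regressive voicing assimilation): /t/ precedes the voiced obstruent /g/, so it voices to [d] by assimilation. /pogisekadakozitg/ → pogisekadakozidg.
Rule 2 (intervocalic voicing): /k/ is a voiceless stop between vowels /e/ and /a/, so it voices to [g]. /k/ is a voiceless stop between vowels /a/ and /o/, so it voices to [g]. /pogisekadakozidg/ → pogisegadagozidg.

pogisegadagozidg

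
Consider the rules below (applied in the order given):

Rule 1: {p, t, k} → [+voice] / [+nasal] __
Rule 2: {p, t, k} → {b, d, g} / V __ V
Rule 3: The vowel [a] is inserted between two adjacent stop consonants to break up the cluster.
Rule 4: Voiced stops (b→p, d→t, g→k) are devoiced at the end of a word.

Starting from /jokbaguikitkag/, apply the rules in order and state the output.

jokabaguigitakak

Rule 1 (post-nasal voicing): no segment meets the environment; /jokbaguikitkag/ is unchanged.
Rule 2 (intervocalic voicing): /k/ is a voiceless stop between vowels /i/ and /i/, so it voices to [g]. /jokbaguikitkag/ → jokbaguigitkag.
Rule 3 (stop-cluster a-epenthesis): /k/ and /b/ form a stop–stop cluster, so [a] is inserted between them. /t/ and /k/ form a stop–stop cluster, so [a] is inserted between them. /jokbaguigitkag/ → jokabaguigitakag.
Rule 4 (final devoicing): /g/ is a voiced stop in word-final position, so it devoices to [k]. /jokabaguigitakag/ → jokabaguigitakak.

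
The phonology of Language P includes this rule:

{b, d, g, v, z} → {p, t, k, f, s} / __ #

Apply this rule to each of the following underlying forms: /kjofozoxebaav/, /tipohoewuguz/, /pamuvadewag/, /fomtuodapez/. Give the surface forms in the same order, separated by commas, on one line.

kjofozoxebaaf, tipohoewugus, pamuvadewak, fomtuodapes

/kjofozoxebaav/: /v/ is a voiced obstruent in word-final position, so it devoices to [f]. → [kjofozoxebaaf].
/tipohoewuguz/: /z/ is a voiced obstruent in word-final position, so it devoices to [s]. → [tipohoewugus].
/pamuvadewag/: /g/ is a voiced obstruent in word-final position, so it devoices to [k]. → [pamuvadewak].
/fomtuodapez/: /z/ is a voiced obstruent in word-final position, so it devoices to [s]. → [fomtuodapes].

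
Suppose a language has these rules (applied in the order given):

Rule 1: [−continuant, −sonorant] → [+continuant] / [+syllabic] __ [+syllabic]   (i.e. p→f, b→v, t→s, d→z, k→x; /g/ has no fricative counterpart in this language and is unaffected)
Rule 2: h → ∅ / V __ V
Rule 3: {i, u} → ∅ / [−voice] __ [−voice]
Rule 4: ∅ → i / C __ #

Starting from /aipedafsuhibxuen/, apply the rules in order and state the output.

Rule 1 (intervocalic spirantization): /p/ is a stop between vowels /i/ and /e/, so it spirantizes to the fricative [f]. /d/ is a stop between vowels /e/ and /a/, so it spirantizes to the fricative [z]. /aipedafsuhibxuen/ → aifezafsuhibxuen.
Rule 2 (intervocalic h-deletion): /h/ occurs between vowels /u/ and /i/, so it deletes. /aifezafsuhibxuen/ → aifezafsuibxuen.
Rule 3 (high vowel syncope): no segment meets the environment; /aifezafsuibxuen/ is unchanged.
Rule 4 (final i-epenthesis): the form ends in the consonant /n/, so [i] is inserted word-finally. /aifezafsuibxuen/ → aifezafsuibxueni.

aifezafsuibxueni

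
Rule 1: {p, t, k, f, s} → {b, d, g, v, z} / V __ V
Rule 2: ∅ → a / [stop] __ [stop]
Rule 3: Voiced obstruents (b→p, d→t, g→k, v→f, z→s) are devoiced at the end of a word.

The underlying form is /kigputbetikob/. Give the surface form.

kigaputabedigop

Rule 1 (intervocalic voicing): /t/ is a voiceless obstruent between vowels /e/ and /i/, so it voices to [d]. /k/ is a voiceless obstruent between vowels /i/ and /o/, so it voices to [g]. /kigputbetikob/ → kigputbedigob.
Rule 2 (stop-cluster a-epenthesis): /g/ and /p/ form a stop–stop cluster, so [a] is inserted between them. /t/ and /b/ form a stop–stop cluster, so [a] is inserted between them. /kigputbedigob/ → kigaputabedigob.
Rule 3 (final devoicing): /b/ is a voiced obstruent in word-final position, so it devoices to [p]. /kigaputabedigob/ → kigaputabedigop.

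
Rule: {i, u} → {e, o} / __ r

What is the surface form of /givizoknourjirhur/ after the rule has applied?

givizoknoorjerhor

Scanning /givizoknourjirhur/: /i/ at position 2 is not in the conditioning environment; /i/ at position 4 is not in the conditioning environment; /u/ is a high vowel immediately before /r/, so it lowers to [o]; /i/ is a high vowel immediately before /r/, so it lowers to [e]; /u/ is a high vowel immediately before /r/, so it lowers to [o].
Result: [givizoknoorjerhor].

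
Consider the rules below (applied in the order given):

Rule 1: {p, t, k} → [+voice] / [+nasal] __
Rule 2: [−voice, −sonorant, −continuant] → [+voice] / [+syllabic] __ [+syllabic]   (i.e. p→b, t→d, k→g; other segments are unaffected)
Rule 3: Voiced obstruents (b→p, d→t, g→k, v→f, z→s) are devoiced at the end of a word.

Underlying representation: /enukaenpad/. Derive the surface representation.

enugaenbat

Rule 1 (post-nasal voicing): /p/ is a voiceless stop immediately after the nasal /n/, so it voices to [b]. /enukaenpad/ → enukaenbad.
Rule 2 (intervocalic voicing): /k/ is a voiceless stop between vowels /u/ and /a/, so it voices to [g]. /enukaenbad/ → enugaenbad.
Rule 3 (final devoicing): /d/ is a voiced obstruent in word-final position, so it devoices to [t]. /enugaenbad/ → enugaenbat.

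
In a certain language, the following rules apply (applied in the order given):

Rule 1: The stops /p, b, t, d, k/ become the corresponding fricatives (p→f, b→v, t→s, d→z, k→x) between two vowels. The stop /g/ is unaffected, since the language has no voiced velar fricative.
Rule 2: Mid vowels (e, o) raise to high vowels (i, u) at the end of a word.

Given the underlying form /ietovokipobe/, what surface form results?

Rule 1 (intervocalic spirantization): /t/ is a stop between vowels /e/ and /o/, so it spirantizes to the fricative [s]. /k/ is a stop between vowels /o/ and /i/, so it spirantizes to the fricative [x]. /p/ is a stop between vowels /i/ and /o/, so it spirantizes to the fricative [f]. /b/ is a stop between vowels /o/ and /e/, so it spirantizes to the fricative [v]. /ietovokipobe/ → iesovoxifove.
Rule 2 (final vowel raising): /e/ is a mid vowel in word-final position, so it raises to [i]. /iesovoxifove/ → iesovoxifovi.

iesovoxifovi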